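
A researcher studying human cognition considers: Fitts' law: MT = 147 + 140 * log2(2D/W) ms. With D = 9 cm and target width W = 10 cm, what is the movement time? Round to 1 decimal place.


MT = 147 + 140 * log2(2*9/10)
2D/W = 1.8
log2(1.8) = 0.848
MT = 147 + 140 * 0.848
= 265.7 ms


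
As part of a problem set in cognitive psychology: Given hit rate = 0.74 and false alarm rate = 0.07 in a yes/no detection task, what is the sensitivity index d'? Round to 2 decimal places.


d' = z(HR) - z(FAR)
z(0.74) = 0.6433
z(0.07) = -1.4758
d' = 0.6433 - -1.4758
= 2.12


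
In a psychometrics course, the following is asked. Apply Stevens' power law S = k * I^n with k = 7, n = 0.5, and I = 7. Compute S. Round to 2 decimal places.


S = 7 * 7^0.5
7^0.5 = 2.6458
S = 7 * 2.6458
= 18.52


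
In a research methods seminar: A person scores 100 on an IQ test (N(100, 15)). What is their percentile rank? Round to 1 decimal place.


z = (IQ - mean) / SD
z = (100 - 100) / 15 = 0.0
Percentile = Phi(0.0) * 100
Phi(0.0) = 0.5
= 50.0


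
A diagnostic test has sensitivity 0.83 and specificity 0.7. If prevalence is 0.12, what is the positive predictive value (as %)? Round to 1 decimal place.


PPV = (sens * prev) / (sens * prev + (1-spec) * (1-prev))
Numerator = 0.83 * 0.12 = 0.0996
P(positive and no disease) = (1 - spec) * (1 - prev) = (1 - 0.7) * (1 - 0.12) = 0.264
Denominator = 0.0996 + 0.264 = 0.3636
PPV = 0.0996 / 0.3636 = 0.273927
As percentage = 27.4


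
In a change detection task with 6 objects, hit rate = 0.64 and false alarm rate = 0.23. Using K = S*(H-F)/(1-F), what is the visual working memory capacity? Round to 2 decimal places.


K = S * (H - F) / (1 - F)
H - F = 0.41
1 - F = 0.77
K = 6 * 0.41 / 0.77
= 3.19


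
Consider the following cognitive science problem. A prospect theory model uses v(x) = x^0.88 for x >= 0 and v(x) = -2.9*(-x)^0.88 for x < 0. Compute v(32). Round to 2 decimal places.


Since x = 32 >= 0, use v(x) = x^0.88
32^0.88 = 21.1121
v(32) = 21.11


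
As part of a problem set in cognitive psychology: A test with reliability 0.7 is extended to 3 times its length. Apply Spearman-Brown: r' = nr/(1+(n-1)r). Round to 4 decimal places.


r_new = n*r / (1 + (n-1)*r)
Numerator = 3 * 0.7 = 2.1
Denominator = 1 + 2 * 0.7 = 2.4
r_new = 2.1 / 2.4
= 0.8750


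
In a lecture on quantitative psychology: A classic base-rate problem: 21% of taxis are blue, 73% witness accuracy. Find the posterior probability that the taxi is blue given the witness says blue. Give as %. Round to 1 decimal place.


P(blue | says blue) = P(says blue | blue)*P(blue) / [P(says blue | blue)*P(blue) + P(says blue | not blue)*P(not blue)]
Numerator = 0.73 * 0.21 = 0.1533
False identification = 0.27 * 0.79 = 0.2133
P = 0.1533 / (0.1533 + 0.2133)
= 0.1533 / 0.3666
As percentage = 41.8


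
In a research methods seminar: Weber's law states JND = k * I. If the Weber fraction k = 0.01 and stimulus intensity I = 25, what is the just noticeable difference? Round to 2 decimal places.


JND = k * I
JND = 0.01 * 25
= 0.25


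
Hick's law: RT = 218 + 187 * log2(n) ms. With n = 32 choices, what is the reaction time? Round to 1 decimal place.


RT = 218 + 187 * log2(32)
log2(32) = 5.0
RT = 218 + 187 * 5.0
= 218 + 935.0
= 1153.0 ms


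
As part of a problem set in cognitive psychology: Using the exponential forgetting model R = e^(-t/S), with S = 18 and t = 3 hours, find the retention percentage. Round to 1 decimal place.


R = e^(-t/S)
-t/S = -3/18 = -0.166667
R = e^(-0.166667) = 0.846481
Percentage = 0.846481 * 100
= 84.6


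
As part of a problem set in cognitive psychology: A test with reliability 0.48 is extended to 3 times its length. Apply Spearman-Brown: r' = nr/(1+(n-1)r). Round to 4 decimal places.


r_new = n*r / (1 + (n-1)*r)
Numerator = 3 * 0.48 = 1.44
Denominator = 1 + 2 * 0.48 = 1.96
r_new = 1.44 / 1.96
= 0.7347


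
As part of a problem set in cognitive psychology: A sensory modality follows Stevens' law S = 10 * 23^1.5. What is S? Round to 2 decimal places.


S = 10 * 23^1.5
23^1.5 = 110.3041
S = 10 * 110.3041
= 1103.04


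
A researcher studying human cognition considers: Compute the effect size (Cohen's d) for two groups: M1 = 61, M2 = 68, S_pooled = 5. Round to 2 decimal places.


Cohen's d = (M1 - M2) / S_pooled
= (61 - 68) / 5
= -7 / 5
= -1.40


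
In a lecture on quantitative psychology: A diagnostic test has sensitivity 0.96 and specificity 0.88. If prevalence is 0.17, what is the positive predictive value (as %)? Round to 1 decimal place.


PPV = (sens * prev) / (sens * prev + (1-spec) * (1-prev))
Numerator = 0.96 * 0.17 = 0.1632
P(positive and no disease) = (1 - spec) * (1 - prev) = (1 - 0.88) * (1 - 0.17) = 0.0996
Denominator = 0.1632 + 0.0996 = 0.2628
PPV = 0.1632 / 0.2628 = 0.621005
As percentage = 62.1


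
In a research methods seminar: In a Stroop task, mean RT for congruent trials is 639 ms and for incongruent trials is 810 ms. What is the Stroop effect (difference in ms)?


Stroop effect = RT(incongruent) - RT(congruent)
= 810 - 639
= 171 ms


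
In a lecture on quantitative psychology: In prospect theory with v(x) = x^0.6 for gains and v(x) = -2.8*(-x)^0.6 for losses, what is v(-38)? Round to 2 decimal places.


Since x = -38 < 0, use v(x) = -lambda*(-x)^alpha
(-x) = 38
38^0.6 = 8.8689
v(-38) = -2.8 * 8.8689
= -24.83


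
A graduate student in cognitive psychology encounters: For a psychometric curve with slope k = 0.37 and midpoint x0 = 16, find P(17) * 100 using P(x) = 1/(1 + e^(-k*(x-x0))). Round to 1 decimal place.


P(x) = 1/(1 + e^(-0.37*(17 - 16)))
Exponent = -0.37 * 1 = -0.37
e^(-0.37) = 0.690734
P = 1/(1 + 0.690734) = 0.591459
Percentage = 59.1


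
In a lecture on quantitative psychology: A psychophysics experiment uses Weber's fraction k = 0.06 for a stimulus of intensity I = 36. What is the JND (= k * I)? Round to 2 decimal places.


JND = k * I
JND = 0.06 * 36
= 2.16


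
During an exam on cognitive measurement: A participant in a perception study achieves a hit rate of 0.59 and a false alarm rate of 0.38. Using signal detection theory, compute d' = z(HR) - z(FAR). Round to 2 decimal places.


d' = z(HR) - z(FAR)
z(0.59) = 0.2275
z(0.38) = -0.3055
d' = 0.2275 - -0.3055
= 0.53


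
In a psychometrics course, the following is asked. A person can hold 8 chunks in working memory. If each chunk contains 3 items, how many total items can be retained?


Total items = chunks * items_per_chunk
= 8 * 3
= 24


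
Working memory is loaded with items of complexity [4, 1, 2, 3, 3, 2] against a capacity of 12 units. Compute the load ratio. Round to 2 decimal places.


Total complexity = 4 + 1 + 2 + 3 + 3 + 2 = 15
Load = total / capacity = 15 / 12
= 1.25


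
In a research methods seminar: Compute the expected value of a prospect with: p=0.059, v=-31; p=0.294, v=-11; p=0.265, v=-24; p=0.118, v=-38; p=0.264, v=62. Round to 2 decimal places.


EU = sum(p_i * v_i)
0.059 * -31 = -1.829
0.294 * -11 = -3.234
0.265 * -24 = -6.36
0.118 * -38 = -4.484
0.264 * 62 = 16.368
EU = -1.829 + -3.234 + -6.36 + -4.484 + 16.368
= 0.46


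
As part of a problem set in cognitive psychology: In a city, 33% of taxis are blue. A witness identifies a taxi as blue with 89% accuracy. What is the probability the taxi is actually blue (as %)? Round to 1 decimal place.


P(blue | says blue) = P(says blue | blue)*P(blue) / [P(says blue | blue)*P(blue) + P(says blue | not blue)*P(not blue)]
Numerator = 0.89 * 0.33 = 0.2937
False identification = 0.11 * 0.67 = 0.0737
P = 0.2937 / (0.2937 + 0.0737)
= 0.2937 / 0.3674
As percentage = 79.9


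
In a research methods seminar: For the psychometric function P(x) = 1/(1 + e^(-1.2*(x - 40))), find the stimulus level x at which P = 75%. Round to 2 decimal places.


At P = 0.75: 0.75 = 1/(1 + e^(-k*(x-x0)))
Solving: e^(-k*(x-x0)) = 1/3
x = x0 + ln(3)/k
ln(3) = 1.0986
x = 40 + 1.0986/1.2
= 40 + 0.9155
= 40.92


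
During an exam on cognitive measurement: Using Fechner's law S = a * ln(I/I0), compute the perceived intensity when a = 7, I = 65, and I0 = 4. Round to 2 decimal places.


S = 7 * ln(65/4)
I/I0 = 16.25
ln(16.25) = 2.7881
S = 7 * 2.7881
= 19.52


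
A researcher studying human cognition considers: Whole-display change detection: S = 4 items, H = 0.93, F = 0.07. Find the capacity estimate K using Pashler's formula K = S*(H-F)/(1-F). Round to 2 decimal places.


K = S * (H - F) / (1 - F)
H - F = 0.86
1 - F = 0.93
K = 4 * 0.86 / 0.93
= 3.70


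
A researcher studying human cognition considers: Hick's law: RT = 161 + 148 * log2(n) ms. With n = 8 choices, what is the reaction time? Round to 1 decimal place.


RT = 161 + 148 * log2(8)
log2(8) = 3.0
RT = 161 + 148 * 3.0
= 161 + 444.0
= 605.0 ms


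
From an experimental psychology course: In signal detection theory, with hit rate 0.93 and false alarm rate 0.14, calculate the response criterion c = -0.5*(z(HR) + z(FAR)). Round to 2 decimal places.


c = -0.5 * (z(HR) + z(FAR))
z(0.93) = 1.4758
z(0.14) = -1.0803
c = -0.5 * (1.4758 + -1.0803)
= -0.5 * 0.3955
= -0.20


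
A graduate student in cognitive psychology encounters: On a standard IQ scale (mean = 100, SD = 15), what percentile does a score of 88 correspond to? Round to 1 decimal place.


z = (IQ - mean) / SD
z = (88 - 100) / 15 = -0.8
Percentile = Phi(-0.8) * 100
Phi(-0.8) = 0.211855
= 21.2


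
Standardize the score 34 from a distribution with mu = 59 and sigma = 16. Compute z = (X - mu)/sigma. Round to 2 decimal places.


z = (X - mu) / sigma
= (34 - 59) / 16
= -25 / 16
= -1.56


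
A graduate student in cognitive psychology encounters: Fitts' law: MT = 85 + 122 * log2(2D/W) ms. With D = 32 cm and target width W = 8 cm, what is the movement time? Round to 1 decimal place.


MT = 85 + 122 * log2(2*32/8)
2D/W = 8.0
log2(8.0) = 3.0
MT = 85 + 122 * 3.0
= 451.0 ms


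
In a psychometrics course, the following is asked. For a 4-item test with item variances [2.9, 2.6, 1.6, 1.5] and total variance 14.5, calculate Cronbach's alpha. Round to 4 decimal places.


alpha = (k/(k-1)) * (1 - sum(s_i^2)/s_total^2)
sum(item variances) = 8.6
k/(k-1) = 4/3 = 1.333333
1 - 8.6/14.5 = 1 - 0.593103 = 0.406897
alpha = 1.333333 * 0.406897
= 0.5425


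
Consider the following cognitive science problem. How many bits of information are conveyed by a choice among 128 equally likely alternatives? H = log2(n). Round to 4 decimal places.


H = log2(n)
H = log2(128)
= 7.0000


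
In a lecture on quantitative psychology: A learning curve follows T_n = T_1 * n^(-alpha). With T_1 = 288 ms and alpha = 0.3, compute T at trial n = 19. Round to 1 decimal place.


T_n = 288 * 19^(-0.3)
19^(-0.3) = 0.413403
T_n = 288 * 0.413403
= 119.1 ms


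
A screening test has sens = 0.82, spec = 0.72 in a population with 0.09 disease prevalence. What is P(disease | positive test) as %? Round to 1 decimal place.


PPV = (sens * prev) / (sens * prev + (1-spec) * (1-prev))
Numerator = 0.82 * 0.09 = 0.0738
P(positive and no disease) = (1 - spec) * (1 - prev) = (1 - 0.72) * (1 - 0.09) = 0.2548
Denominator = 0.0738 + 0.2548 = 0.3286
PPV = 0.0738 / 0.3286 = 0.224589
As percentage = 22.5


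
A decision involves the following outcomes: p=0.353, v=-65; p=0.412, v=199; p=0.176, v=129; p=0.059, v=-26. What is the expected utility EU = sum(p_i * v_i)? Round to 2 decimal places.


EU = sum(p_i * v_i)
0.353 * -65 = -22.945
0.412 * 199 = 81.988
0.176 * 129 = 22.704
0.059 * -26 = -1.534
EU = -22.945 + 81.988 + 22.704 + -1.534
= 80.21


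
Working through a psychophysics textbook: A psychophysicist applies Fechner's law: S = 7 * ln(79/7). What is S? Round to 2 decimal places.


S = 7 * ln(79/7)
I/I0 = 11.285714
ln(11.285714) = 2.4235
S = 7 * 2.4235
= 16.96


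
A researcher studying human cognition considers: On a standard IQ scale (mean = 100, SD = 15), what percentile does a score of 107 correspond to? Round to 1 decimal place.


z = (IQ - mean) / SD
z = (107 - 100) / 15 = 0.4667
Percentile = Phi(0.4667) * 100
Phi(0.4667) = 0.679643
= 68.0


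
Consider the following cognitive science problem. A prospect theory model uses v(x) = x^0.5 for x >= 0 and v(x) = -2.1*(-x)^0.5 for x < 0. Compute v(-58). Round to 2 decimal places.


Since x = -58 < 0, use v(x) = -lambda*(-x)^alpha
(-x) = 58
58^0.5 = 7.6158
v(-58) = -2.1 * 7.6158
= -15.99


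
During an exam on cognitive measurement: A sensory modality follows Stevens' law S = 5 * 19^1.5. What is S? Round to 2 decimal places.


S = 5 * 19^1.5
19^1.5 = 82.8191
S = 5 * 82.8191
= 414.10


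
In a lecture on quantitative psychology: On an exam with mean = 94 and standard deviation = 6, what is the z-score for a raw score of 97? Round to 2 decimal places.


z = (X - mu) / sigma
= (97 - 94) / 6
= 3 / 6
= 0.50


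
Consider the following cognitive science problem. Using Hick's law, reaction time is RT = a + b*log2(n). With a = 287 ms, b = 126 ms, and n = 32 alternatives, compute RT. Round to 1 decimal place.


RT = 287 + 126 * log2(32)
log2(32) = 5.0
RT = 287 + 126 * 5.0
= 287 + 630.0
= 917.0 ms


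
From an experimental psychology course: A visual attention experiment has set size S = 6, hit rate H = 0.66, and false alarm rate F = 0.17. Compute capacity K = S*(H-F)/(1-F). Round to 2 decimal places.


K = S * (H - F) / (1 - F)
H - F = 0.49
1 - F = 0.83
K = 6 * 0.49 / 0.83
= 3.54


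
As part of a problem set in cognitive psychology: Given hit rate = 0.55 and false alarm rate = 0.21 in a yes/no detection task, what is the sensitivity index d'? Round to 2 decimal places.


d' = z(HR) - z(FAR)
z(0.55) = 0.1257
z(0.21) = -0.8064
d' = 0.1257 - -0.8064
= 0.93


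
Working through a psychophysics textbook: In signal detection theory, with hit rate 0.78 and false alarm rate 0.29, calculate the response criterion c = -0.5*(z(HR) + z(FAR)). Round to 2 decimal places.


c = -0.5 * (z(HR) + z(FAR))
z(0.78) = 0.7722
z(0.29) = -0.5534
c = -0.5 * (0.7722 + -0.5534)
= -0.5 * 0.2188
= -0.11


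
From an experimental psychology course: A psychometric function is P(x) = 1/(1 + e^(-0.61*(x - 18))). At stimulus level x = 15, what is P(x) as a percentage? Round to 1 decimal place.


P(x) = 1/(1 + e^(-0.61*(15 - 18)))
Exponent = -0.61 * -3 = 1.83
e^(1.83) = 6.233887
P = 1/(1 + 6.233887) = 0.138238
Percentage = 13.8


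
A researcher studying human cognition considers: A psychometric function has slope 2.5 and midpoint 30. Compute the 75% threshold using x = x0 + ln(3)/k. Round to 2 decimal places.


At P = 0.75: 0.75 = 1/(1 + e^(-k*(x-x0)))
Solving: e^(-k*(x-x0)) = 1/3
x = x0 + ln(3)/k
ln(3) = 1.0986
x = 30 + 1.0986/2.5
= 30 + 0.4394
= 30.44


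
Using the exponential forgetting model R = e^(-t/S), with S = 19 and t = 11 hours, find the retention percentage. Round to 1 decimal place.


R = e^(-t/S)
-t/S = -11/19 = -0.578947
R = e^(-0.578947) = 0.560488
Percentage = 0.560488 * 100
= 56.0


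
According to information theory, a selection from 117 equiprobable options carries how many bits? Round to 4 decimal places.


H = log2(n)
H = log2(117)
= 6.8704


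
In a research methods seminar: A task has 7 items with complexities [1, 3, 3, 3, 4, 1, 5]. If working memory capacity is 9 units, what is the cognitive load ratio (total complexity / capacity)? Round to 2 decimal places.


Total complexity = 1 + 3 + 3 + 3 + 4 + 1 + 5 = 20
Load = total / capacity = 20 / 9
= 2.22


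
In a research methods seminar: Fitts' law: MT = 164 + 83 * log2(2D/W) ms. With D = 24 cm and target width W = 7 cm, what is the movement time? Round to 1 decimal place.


MT = 164 + 83 * log2(2*24/7)
2D/W = 6.857143
log2(6.857143) = 2.7776
MT = 164 + 83 * 2.7776
= 394.5 ms


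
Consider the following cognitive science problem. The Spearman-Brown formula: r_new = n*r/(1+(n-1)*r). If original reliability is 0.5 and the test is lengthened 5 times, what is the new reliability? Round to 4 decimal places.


r_new = n*r / (1 + (n-1)*r)
Numerator = 5 * 0.5 = 2.5
Denominator = 1 + 4 * 0.5 = 3.0
r_new = 2.5 / 3.0
= 0.8333


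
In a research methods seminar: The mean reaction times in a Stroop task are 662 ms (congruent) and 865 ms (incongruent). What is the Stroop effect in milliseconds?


Stroop effect = RT(incongruent) - RT(congruent)
= 865 - 662
= 203 ms


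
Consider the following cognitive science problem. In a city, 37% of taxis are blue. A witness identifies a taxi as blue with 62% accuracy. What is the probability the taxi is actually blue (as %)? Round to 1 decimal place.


P(blue | says blue) = P(says blue | blue)*P(blue) / [P(says blue | blue)*P(blue) + P(says blue | not blue)*P(not blue)]
Numerator = 0.62 * 0.37 = 0.2294
False identification = 0.38 * 0.63 = 0.2394
P = 0.2294 / (0.2294 + 0.2394)
= 0.2294 / 0.4688
As percentage = 48.9


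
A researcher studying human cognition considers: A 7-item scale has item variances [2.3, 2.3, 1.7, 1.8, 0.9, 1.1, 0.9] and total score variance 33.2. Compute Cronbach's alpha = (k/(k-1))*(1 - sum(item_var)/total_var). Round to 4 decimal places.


alpha = (k/(k-1)) * (1 - sum(s_i^2)/s_total^2)
sum(item variances) = 11.0
k/(k-1) = 7/6 = 1.166667
1 - 11.0/33.2 = 1 - 0.331325 = 0.668675
alpha = 1.166667 * 0.668675
= 0.7801


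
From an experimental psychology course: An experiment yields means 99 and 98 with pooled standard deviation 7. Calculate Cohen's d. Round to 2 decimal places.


Cohen's d = (M1 - M2) / S_pooled
= (99 - 98) / 7
= 1 / 7
= 0.14


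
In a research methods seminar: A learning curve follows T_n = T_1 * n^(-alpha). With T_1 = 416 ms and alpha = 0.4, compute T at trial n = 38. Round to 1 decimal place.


T_n = 416 * 38^(-0.4)
38^(-0.4) = 0.233392
T_n = 416 * 0.233392
= 97.1 ms


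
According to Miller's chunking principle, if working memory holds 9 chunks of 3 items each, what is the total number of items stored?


Total items = chunks * items_per_chunk
= 9 * 3
= 27


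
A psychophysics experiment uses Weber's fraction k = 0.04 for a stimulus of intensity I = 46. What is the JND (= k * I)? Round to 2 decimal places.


JND = k * I
JND = 0.04 * 46
= 1.84


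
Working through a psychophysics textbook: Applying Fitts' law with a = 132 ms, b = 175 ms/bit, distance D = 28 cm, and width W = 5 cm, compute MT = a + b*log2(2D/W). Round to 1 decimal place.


MT = 132 + 175 * log2(2*28/5)
2D/W = 11.2
log2(11.2) = 3.4854
MT = 132 + 175 * 3.4854
= 741.9 ms


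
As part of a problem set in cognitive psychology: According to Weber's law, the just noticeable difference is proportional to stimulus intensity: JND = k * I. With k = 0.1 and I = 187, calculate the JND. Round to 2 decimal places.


JND = k * I
JND = 0.1 * 187
= 18.70


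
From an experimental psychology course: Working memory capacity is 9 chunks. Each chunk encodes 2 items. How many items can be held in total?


Total items = chunks * items_per_chunk
= 9 * 2
= 18


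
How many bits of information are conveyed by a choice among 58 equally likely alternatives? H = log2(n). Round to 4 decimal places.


H = log2(n)
H = log2(58)
= 5.8580


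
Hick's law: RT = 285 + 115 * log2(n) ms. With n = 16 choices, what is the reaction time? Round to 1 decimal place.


RT = 285 + 115 * log2(16)
log2(16) = 4.0
RT = 285 + 115 * 4.0
= 285 + 460.0
= 745.0 ms


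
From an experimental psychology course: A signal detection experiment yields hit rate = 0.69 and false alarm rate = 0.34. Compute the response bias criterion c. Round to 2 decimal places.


c = -0.5 * (z(HR) + z(FAR))
z(0.69) = 0.4959
z(0.34) = -0.4125
c = -0.5 * (0.4959 + -0.4125)
= -0.5 * 0.0834
= -0.04


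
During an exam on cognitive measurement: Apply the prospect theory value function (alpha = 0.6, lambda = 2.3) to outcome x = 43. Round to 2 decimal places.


Since x = 43 >= 0, use v(x) = x^0.6
43^0.6 = 9.5517
v(43) = 9.55


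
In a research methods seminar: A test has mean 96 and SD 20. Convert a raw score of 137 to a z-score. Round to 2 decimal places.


z = (X - mu) / sigma
= (137 - 96) / 20
= 41 / 20
= 2.05


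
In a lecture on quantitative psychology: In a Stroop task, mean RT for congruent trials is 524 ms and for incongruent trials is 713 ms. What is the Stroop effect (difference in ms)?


Stroop effect = RT(incongruent) - RT(congruent)
= 713 - 524
= 189 ms


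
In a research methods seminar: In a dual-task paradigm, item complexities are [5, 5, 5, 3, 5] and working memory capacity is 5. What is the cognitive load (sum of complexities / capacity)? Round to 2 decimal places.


Total complexity = 5 + 5 + 5 + 3 + 5 = 23
Load = total / capacity = 23 / 5
= 4.60


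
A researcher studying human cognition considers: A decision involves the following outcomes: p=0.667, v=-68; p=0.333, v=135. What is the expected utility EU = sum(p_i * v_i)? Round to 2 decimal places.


EU = sum(p_i * v_i)
0.667 * -68 = -45.356
0.333 * 135 = 44.955
EU = -45.356 + 44.955
= -0.40


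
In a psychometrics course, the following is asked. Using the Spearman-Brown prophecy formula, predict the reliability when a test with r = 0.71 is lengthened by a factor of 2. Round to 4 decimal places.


r_new = n*r / (1 + (n-1)*r)
Numerator = 2 * 0.71 = 1.42
Denominator = 1 + 1 * 0.71 = 1.71
r_new = 1.42 / 1.71
= 0.8304


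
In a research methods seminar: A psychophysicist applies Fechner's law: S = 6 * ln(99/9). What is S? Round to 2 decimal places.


S = 6 * ln(99/9)
I/I0 = 11.0
ln(11.0) = 2.3979
S = 6 * 2.3979
= 14.39


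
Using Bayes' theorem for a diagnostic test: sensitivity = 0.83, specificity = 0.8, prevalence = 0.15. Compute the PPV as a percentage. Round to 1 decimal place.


PPV = (sens * prev) / (sens * prev + (1-spec) * (1-prev))
Numerator = 0.83 * 0.15 = 0.1245
P(positive and no disease) = (1 - spec) * (1 - prev) = (1 - 0.8) * (1 - 0.15) = 0.17
Denominator = 0.1245 + 0.17 = 0.2945
PPV = 0.1245 / 0.2945 = 0.42275
As percentage = 42.3


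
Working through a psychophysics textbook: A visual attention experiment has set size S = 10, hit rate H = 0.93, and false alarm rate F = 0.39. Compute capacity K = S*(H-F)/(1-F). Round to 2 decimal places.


K = S * (H - F) / (1 - F)
H - F = 0.54
1 - F = 0.61
K = 10 * 0.54 / 0.61
= 8.85


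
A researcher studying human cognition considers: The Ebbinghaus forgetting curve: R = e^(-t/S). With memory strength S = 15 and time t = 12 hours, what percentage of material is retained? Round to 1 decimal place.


R = e^(-t/S)
-t/S = -12/15 = -0.8
R = e^(-0.8) = 0.449329
Percentage = 0.449329 * 100
= 44.9


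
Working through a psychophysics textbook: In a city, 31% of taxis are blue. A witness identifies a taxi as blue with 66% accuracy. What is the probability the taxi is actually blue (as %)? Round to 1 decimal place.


P(blue | says blue) = P(says blue | blue)*P(blue) / [P(says blue | blue)*P(blue) + P(says blue | not blue)*P(not blue)]
Numerator = 0.66 * 0.31 = 0.2046
False identification = 0.34 * 0.69 = 0.2346
P = 0.2046 / (0.2046 + 0.2346)
= 0.2046 / 0.4392
As percentage = 46.6


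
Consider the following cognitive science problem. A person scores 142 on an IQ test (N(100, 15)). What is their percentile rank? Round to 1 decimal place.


z = (IQ - mean) / SD
z = (142 - 100) / 15 = 2.8
Percentile = Phi(2.8) * 100
Phi(2.8) = 0.997445
= 99.7


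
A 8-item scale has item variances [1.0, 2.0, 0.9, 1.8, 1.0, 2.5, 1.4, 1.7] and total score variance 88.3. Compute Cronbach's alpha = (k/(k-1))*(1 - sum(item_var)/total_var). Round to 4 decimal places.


alpha = (k/(k-1)) * (1 - sum(s_i^2)/s_total^2)
sum(item variances) = 12.3
k/(k-1) = 8/7 = 1.142857
1 - 12.3/88.3 = 1 - 0.139298 = 0.860702
alpha = 1.142857 * 0.860702
= 0.9837


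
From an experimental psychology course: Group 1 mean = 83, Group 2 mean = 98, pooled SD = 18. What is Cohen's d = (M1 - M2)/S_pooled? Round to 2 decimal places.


Cohen's d = (M1 - M2) / S_pooled
= (83 - 98) / 18
= -15 / 18
= -0.83


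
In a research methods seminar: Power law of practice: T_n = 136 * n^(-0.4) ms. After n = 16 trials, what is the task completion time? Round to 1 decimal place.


T_n = 136 * 16^(-0.4)
16^(-0.4) = 0.329877
T_n = 136 * 0.329877
= 44.9 ms


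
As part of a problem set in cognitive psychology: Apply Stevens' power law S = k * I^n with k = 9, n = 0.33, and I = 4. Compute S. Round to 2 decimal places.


S = 9 * 4^0.33
4^0.33 = 1.5801
S = 9 * 1.5801
= 14.22


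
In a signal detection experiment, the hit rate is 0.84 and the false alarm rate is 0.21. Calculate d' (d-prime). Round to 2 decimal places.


d' = z(HR) - z(FAR)
z(0.84) = 0.9945
z(0.21) = -0.8064
d' = 0.9945 - -0.8064
= 1.80


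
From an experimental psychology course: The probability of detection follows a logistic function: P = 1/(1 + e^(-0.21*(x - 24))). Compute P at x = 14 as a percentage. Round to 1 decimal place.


P(x) = 1/(1 + e^(-0.21*(14 - 24)))
Exponent = -0.21 * -10 = 2.1
e^(2.1) = 8.16617
P = 1/(1 + 8.16617) = 0.109097
Percentage = 10.9


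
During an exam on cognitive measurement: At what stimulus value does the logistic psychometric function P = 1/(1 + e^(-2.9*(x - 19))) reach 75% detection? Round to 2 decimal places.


At P = 0.75: 0.75 = 1/(1 + e^(-k*(x-x0)))
Solving: e^(-k*(x-x0)) = 1/3
x = x0 + ln(3)/k
ln(3) = 1.0986
x = 19 + 1.0986/2.9
= 19 + 0.3788
= 19.38


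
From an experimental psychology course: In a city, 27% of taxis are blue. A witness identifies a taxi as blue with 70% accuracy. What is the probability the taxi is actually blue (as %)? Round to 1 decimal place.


P(blue | says blue) = P(says blue | blue)*P(blue) / [P(says blue | blue)*P(blue) + P(says blue | not blue)*P(not blue)]
Numerator = 0.7 * 0.27 = 0.189
False identification = 0.3 * 0.73 = 0.219
P = 0.189 / (0.189 + 0.219)
= 0.189 / 0.408
As percentage = 46.3


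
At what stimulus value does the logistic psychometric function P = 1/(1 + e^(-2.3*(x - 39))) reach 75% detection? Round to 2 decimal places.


At P = 0.75: 0.75 = 1/(1 + e^(-k*(x-x0)))
Solving: e^(-k*(x-x0)) = 1/3
x = x0 + ln(3)/k
ln(3) = 1.0986
x = 39 + 1.0986/2.3
= 39 + 0.4777
= 39.48


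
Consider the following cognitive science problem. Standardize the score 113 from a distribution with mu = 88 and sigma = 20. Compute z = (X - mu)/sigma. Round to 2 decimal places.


z = (X - mu) / sigma
= (113 - 88) / 20
= 25 / 20
= 1.25


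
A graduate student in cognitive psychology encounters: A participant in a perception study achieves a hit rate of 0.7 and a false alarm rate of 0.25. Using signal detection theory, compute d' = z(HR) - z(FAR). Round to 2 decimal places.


d' = z(HR) - z(FAR)
z(0.7) = 0.5244
z(0.25) = -0.6745
d' = 0.5244 - -0.6745
= 1.20


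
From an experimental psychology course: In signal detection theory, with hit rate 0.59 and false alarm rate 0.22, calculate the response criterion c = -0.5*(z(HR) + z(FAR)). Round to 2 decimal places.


c = -0.5 * (z(HR) + z(FAR))
z(0.59) = 0.2275
z(0.22) = -0.7722
c = -0.5 * (0.2275 + -0.7722)
= -0.5 * -0.5447
= 0.27


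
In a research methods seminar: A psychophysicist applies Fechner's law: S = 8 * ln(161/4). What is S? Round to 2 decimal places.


S = 8 * ln(161/4)
I/I0 = 40.25
ln(40.25) = 3.6951
S = 8 * 3.6951
= 29.56


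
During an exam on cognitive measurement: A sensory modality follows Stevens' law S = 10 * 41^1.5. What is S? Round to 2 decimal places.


S = 10 * 41^1.5
41^1.5 = 262.5281
S = 10 * 262.5281
= 2625.28


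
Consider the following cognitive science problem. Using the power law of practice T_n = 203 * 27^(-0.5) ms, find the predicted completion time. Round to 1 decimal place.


T_n = 203 * 27^(-0.5)
27^(-0.5) = 0.19245
T_n = 203 * 0.19245
= 39.1 ms


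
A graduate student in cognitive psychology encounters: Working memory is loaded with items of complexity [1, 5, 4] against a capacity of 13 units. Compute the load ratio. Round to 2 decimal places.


Total complexity = 1 + 5 + 4 = 10
Load = total / capacity = 10 / 13
= 0.77


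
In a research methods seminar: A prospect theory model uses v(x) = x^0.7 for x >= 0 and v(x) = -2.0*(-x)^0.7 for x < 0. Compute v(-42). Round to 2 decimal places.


Since x = -42 < 0, use v(x) = -lambda*(-x)^alpha
(-x) = 42
42^0.7 = 13.6859
v(-42) = -2.0 * 13.6859
= -27.37


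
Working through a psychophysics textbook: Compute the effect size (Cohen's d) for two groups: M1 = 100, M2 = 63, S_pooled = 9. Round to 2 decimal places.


Cohen's d = (M1 - M2) / S_pooled
= (100 - 63) / 9
= 37 / 9
= 4.11


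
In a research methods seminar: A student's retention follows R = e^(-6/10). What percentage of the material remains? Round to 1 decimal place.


R = e^(-t/S)
-t/S = -6/10 = -0.6
R = e^(-0.6) = 0.548812
Percentage = 0.548812 * 100
= 54.9


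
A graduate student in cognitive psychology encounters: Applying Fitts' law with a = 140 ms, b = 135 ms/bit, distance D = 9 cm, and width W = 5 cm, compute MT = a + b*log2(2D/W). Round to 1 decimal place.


MT = 140 + 135 * log2(2*9/5)
2D/W = 3.6
log2(3.6) = 1.848
MT = 140 + 135 * 1.848
= 389.5 ms


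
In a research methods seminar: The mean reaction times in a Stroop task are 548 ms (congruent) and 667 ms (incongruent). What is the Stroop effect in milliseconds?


Stroop effect = RT(incongruent) - RT(congruent)
= 667 - 548
= 119 ms


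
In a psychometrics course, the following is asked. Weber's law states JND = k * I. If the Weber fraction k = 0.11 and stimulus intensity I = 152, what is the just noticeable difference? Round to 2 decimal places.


JND = k * I
JND = 0.11 * 152
= 16.72


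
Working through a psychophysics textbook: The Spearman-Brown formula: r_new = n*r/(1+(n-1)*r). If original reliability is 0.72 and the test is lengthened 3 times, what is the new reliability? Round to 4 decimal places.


r_new = n*r / (1 + (n-1)*r)
Numerator = 3 * 0.72 = 2.16
Denominator = 1 + 2 * 0.72 = 2.44
r_new = 2.16 / 2.44
= 0.8852


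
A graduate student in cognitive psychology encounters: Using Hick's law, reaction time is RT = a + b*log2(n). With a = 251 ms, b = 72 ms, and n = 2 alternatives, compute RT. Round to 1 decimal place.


RT = 251 + 72 * log2(2)
log2(2) = 1.0
RT = 251 + 72 * 1.0
= 251 + 72.0
= 323.0 ms


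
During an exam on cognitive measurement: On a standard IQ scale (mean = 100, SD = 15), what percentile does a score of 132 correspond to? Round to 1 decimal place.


z = (IQ - mean) / SD
z = (132 - 100) / 15 = 2.1333
Percentile = Phi(2.1333) * 100
Phi(2.1333) = 0.98355
= 98.4


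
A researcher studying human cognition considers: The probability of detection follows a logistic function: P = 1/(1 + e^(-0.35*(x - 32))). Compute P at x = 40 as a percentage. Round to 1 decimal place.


P(x) = 1/(1 + e^(-0.35*(40 - 32)))
Exponent = -0.35 * 8 = -2.8
e^(-2.8) = 0.06081
P = 1/(1 + 0.06081) = 0.942676
Percentage = 94.3


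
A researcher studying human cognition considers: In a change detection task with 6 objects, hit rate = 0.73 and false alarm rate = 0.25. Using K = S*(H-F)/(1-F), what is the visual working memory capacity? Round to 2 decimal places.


K = S * (H - F) / (1 - F)
H - F = 0.48
1 - F = 0.75
K = 6 * 0.48 / 0.75
= 3.84


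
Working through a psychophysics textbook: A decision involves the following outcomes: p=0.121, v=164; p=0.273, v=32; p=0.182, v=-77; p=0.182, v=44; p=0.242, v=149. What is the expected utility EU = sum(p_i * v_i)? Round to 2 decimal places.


EU = sum(p_i * v_i)
0.121 * 164 = 19.844
0.273 * 32 = 8.736
0.182 * -77 = -14.014
0.182 * 44 = 8.008
0.242 * 149 = 36.058
EU = 19.844 + 8.736 + -14.014 + 8.008 + 36.058
= 58.63


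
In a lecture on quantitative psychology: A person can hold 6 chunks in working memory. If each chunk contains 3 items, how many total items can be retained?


Total items = chunks * items_per_chunk
= 6 * 3
= 18


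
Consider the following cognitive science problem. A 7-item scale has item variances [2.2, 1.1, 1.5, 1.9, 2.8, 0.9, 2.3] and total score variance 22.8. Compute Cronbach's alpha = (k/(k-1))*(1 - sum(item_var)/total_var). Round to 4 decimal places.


alpha = (k/(k-1)) * (1 - sum(s_i^2)/s_total^2)
sum(item variances) = 12.7
k/(k-1) = 7/6 = 1.166667
1 - 12.7/22.8 = 1 - 0.557018 = 0.442982
alpha = 1.166667 * 0.442982
= 0.5168


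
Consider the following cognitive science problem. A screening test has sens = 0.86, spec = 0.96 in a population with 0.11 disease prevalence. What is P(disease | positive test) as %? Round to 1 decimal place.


PPV = (sens * prev) / (sens * prev + (1-spec) * (1-prev))
Numerator = 0.86 * 0.11 = 0.0946
P(positive and no disease) = (1 - spec) * (1 - prev) = (1 - 0.96) * (1 - 0.11) = 0.0356
Denominator = 0.0946 + 0.0356 = 0.1302
PPV = 0.0946 / 0.1302 = 0.726575
As percentage = 72.7


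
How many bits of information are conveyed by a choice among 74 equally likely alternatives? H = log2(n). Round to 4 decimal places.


H = log2(n)
H = log2(74)
= 6.2095


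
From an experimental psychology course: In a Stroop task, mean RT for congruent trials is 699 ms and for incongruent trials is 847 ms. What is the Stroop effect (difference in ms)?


Stroop effect = RT(incongruent) - RT(congruent)
= 847 - 699
= 148 ms


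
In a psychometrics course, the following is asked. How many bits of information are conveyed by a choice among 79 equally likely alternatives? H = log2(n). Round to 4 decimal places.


H = log2(n)
H = log2(79)
= 6.3038


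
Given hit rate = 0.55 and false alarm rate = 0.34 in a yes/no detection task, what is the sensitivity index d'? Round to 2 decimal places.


d' = z(HR) - z(FAR)
z(0.55) = 0.1257
z(0.34) = -0.4125
d' = 0.1257 - -0.4125
= 0.54


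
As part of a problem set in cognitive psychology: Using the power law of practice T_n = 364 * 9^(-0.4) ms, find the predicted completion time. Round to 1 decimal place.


T_n = 364 * 9^(-0.4)
9^(-0.4) = 0.415244
T_n = 364 * 0.415244
= 151.1 ms


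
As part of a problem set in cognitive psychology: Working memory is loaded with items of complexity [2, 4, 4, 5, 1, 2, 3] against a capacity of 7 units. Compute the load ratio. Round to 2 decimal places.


Total complexity = 2 + 4 + 4 + 5 + 1 + 2 + 3 = 21
Load = total / capacity = 21 / 7
= 3.00


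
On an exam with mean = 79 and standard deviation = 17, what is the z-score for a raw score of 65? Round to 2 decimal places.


z = (X - mu) / sigma
= (65 - 79) / 17
= -14 / 17
= -0.82


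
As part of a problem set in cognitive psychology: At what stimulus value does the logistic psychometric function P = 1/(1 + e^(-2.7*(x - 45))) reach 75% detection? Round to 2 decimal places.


At P = 0.75: 0.75 = 1/(1 + e^(-k*(x-x0)))
Solving: e^(-k*(x-x0)) = 1/3
x = x0 + ln(3)/k
ln(3) = 1.0986
x = 45 + 1.0986/2.7
= 45 + 0.4069
= 45.41


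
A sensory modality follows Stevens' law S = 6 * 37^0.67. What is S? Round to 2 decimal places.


S = 6 * 37^0.67
37^0.67 = 11.2382
S = 6 * 11.2382
= 67.43


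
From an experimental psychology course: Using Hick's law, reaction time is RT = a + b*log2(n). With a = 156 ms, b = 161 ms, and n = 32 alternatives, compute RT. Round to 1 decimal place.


RT = 156 + 161 * log2(32)
log2(32) = 5.0
RT = 156 + 161 * 5.0
= 156 + 805.0
= 961.0 ms


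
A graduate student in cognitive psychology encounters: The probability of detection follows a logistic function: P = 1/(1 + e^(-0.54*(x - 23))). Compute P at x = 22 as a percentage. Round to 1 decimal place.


P(x) = 1/(1 + e^(-0.54*(22 - 23)))
Exponent = -0.54 * -1 = 0.54
e^(0.54) = 1.716007
P = 1/(1 + 1.716007) = 0.368188
Percentage = 36.8


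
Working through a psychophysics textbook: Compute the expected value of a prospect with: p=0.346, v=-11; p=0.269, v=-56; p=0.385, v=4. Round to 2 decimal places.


EU = sum(p_i * v_i)
0.346 * -11 = -3.806
0.269 * -56 = -15.064
0.385 * 4 = 1.54
EU = -3.806 + -15.064 + 1.54
= -17.33


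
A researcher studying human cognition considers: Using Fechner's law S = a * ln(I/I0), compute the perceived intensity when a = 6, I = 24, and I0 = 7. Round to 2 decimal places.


S = 6 * ln(24/7)
I/I0 = 3.428571
ln(3.428571) = 1.2321
S = 6 * 1.2321
= 7.39


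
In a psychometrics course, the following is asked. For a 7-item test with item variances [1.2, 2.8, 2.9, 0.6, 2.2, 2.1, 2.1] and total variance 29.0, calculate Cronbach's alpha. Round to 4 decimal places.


alpha = (k/(k-1)) * (1 - sum(s_i^2)/s_total^2)
sum(item variances) = 13.9
k/(k-1) = 7/6 = 1.166667
1 - 13.9/29.0 = 1 - 0.47931 = 0.52069
alpha = 1.166667 * 0.52069
= 0.6075


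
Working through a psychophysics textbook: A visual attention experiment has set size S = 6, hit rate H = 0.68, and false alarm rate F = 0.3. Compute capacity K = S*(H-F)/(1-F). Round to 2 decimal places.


K = S * (H - F) / (1 - F)
H - F = 0.38
1 - F = 0.7
K = 6 * 0.38 / 0.7
= 3.26


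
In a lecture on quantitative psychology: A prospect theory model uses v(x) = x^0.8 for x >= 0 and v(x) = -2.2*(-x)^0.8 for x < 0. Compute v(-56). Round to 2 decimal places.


Since x = -56 < 0, use v(x) = -lambda*(-x)^alpha
(-x) = 56
56^0.8 = 25.0352
v(-56) = -2.2 * 25.0352
= -55.08


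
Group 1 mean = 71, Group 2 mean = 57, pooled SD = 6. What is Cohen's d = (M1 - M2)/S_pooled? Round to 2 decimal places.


Cohen's d = (M1 - M2) / S_pooled
= (71 - 57) / 6
= 14 / 6
= 2.33


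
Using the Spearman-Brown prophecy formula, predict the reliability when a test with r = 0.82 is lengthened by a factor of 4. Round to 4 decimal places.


r_new = n*r / (1 + (n-1)*r)
Numerator = 4 * 0.82 = 3.28
Denominator = 1 + 3 * 0.82 = 3.46
r_new = 3.28 / 3.46
= 0.9480


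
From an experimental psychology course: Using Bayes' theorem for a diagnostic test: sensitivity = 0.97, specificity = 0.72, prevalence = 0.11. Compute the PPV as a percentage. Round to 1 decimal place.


PPV = (sens * prev) / (sens * prev + (1-spec) * (1-prev))
Numerator = 0.97 * 0.11 = 0.1067
P(positive and no disease) = (1 - spec) * (1 - prev) = (1 - 0.72) * (1 - 0.11) = 0.2492
Denominator = 0.1067 + 0.2492 = 0.3559
PPV = 0.1067 / 0.3559 = 0.299803
As percentage = 30.0


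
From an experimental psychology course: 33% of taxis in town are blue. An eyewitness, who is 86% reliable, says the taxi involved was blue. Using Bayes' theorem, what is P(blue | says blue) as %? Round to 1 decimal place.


P(blue | says blue) = P(says blue | blue)*P(blue) / [P(says blue | blue)*P(blue) + P(says blue | not blue)*P(not blue)]
Numerator = 0.86 * 0.33 = 0.2838
False identification = 0.14 * 0.67 = 0.0938
P = 0.2838 / (0.2838 + 0.0938)
= 0.2838 / 0.3776
As percentage = 75.2


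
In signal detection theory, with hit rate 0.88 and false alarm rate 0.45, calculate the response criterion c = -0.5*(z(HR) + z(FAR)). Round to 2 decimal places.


c = -0.5 * (z(HR) + z(FAR))
z(0.88) = 1.175
z(0.45) = -0.1257
c = -0.5 * (1.175 + -0.1257)
= -0.5 * 1.0493
= -0.52


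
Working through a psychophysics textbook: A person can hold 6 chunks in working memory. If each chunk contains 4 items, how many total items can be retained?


Total items = chunks * items_per_chunk
= 6 * 4
= 24


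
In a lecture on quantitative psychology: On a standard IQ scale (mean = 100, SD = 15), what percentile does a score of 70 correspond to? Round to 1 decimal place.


z = (IQ - mean) / SD
z = (70 - 100) / 15 = -2.0
Percentile = Phi(-2.0) * 100
Phi(-2.0) = 0.02275
= 2.3


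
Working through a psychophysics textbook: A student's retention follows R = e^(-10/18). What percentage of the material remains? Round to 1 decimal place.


R = e^(-t/S)
-t/S = -10/18 = -0.555556
R = e^(-0.555556) = 0.573753
Percentage = 0.573753 * 100
= 57.4


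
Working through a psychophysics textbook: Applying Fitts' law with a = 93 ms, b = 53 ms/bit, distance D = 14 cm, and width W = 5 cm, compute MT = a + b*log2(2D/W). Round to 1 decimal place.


MT = 93 + 53 * log2(2*14/5)
2D/W = 5.6
log2(5.6) = 2.4854
MT = 93 + 53 * 2.4854
= 224.7 ms
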